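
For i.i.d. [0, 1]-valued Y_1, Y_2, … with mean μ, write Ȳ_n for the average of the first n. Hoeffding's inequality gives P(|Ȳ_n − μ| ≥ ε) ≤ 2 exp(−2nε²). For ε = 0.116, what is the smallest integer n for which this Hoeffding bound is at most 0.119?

105

Require 2·exp(−2nε²) ≤ 0.119, i.e. 2nε² ≥ ln(2/0.119) = 2.821779.
So n ≥ 2.821779 / (2·0.116²) = 104.852.
The smallest integer n is 105.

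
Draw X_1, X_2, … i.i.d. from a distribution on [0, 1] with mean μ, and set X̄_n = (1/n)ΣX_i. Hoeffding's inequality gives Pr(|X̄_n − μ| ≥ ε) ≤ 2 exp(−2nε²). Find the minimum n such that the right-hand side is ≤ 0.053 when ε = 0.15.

81

Require 2·exp(−2nε²) ≤ 0.053, i.e. 2nε² ≥ ln(2/0.053) = 3.630611.
So n ≥ 3.630611 / (2·0.15²) = 80.680.
The smallest integer n is 81.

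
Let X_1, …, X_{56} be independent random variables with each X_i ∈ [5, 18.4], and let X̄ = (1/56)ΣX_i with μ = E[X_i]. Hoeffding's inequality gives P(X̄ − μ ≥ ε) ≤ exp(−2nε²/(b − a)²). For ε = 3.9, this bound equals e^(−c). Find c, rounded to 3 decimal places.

c = 2nε²/(b − a)² = 2·56·3.9² / 13.4² = 9.4872.

9.487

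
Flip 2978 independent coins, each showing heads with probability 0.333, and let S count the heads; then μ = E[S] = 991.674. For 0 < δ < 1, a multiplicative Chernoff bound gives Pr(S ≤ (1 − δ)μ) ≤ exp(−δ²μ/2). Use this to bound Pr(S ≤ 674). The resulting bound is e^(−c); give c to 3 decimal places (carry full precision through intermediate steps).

50.882

Write 674 = (1 − δ)μ, so δ = 1 − 674/991.674 = 0.3203412…
Then the exponent is δ²μ/2 = (μ − 674)²/(2μ) = 50.882029.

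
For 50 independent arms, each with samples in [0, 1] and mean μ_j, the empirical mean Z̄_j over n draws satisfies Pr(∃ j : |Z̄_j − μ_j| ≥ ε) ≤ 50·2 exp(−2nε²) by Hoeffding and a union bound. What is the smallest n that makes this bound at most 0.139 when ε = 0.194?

Need 2·50·exp(−2nε²) ≤ 0.139, i.e. exp(−2nε²) ≤ 0.139/100.
So 2nε² ≥ ln(100/0.139) = 6.578452.
Hence n ≥ 6.578452/(2·0.194²) = 87.396.
The smallest integer n is 88.

88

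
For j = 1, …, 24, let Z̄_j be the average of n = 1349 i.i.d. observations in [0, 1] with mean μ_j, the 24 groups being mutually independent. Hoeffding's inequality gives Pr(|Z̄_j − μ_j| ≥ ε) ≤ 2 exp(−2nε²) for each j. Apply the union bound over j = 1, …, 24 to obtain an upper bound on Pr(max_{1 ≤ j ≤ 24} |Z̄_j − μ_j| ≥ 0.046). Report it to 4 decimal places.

Per-experiment Hoeffding bound: 2·exp(−2·1349·0.046²) = 2·exp(−5.70897) = 0.0066322.
Union bound over 24 events: 24·0.0066322 = 0.15917.

0.1592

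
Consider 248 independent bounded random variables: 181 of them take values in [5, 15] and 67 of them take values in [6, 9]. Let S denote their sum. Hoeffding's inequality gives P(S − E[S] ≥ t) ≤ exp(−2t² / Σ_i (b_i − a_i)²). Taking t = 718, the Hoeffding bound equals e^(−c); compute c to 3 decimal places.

55.127

Σ(b_i − a_i)² = 181·10² + 67·3² = 18703.
c = 2t² / 18703 = 2·718² / 18703 = 55.1274.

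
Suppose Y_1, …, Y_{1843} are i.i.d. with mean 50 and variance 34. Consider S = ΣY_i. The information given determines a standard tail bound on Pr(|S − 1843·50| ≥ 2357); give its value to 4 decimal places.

0.0113

With mean and variance of each term known, Chebyshev's inequality bounds the deviation of the sum (or sample mean).
Var(S) = n·Var(Y_i) = 1843·34 = 62662.
Chebyshev: Pr(|S − 1843·50| ≥ 2357) ≤ Var(S)/2357² = 62662/5555449 = 0.0113.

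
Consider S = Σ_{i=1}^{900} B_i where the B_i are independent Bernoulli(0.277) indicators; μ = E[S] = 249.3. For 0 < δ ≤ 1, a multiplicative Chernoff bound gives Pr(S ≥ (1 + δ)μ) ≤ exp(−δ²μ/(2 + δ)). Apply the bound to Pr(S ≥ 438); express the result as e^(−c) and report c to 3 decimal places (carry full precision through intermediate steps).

Write 438 = (1 + δ)μ, so δ = 438/249.3 − 1 = 0.7569194…
Then the exponent is δ²μ/(2 + δ) = (438 − μ)² / (μ·(2 + δ)) = 51.808075.

51.808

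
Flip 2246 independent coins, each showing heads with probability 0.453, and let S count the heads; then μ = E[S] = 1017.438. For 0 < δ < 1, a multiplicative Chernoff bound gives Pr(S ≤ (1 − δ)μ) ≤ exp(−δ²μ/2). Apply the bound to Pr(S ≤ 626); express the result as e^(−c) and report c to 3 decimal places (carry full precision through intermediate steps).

Write 626 = (1 − δ)μ, so δ = 1 − 626/1017.438 = 0.3847291…
Then the exponent is δ²μ/2 = (μ − 626)²/(2μ) = 75.298794.

75.299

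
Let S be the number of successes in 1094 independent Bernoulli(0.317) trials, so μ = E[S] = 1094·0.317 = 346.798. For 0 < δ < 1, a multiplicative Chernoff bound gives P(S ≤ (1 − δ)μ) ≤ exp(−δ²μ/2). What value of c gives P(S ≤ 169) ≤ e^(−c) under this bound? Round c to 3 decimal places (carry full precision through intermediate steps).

45.577

Write 169 = (1 − δ)μ, so δ = 1 − 169/346.798 = 0.5126846…
Then the exponent is δ²μ/2 = (μ − 169)²/(2μ) = 45.577150.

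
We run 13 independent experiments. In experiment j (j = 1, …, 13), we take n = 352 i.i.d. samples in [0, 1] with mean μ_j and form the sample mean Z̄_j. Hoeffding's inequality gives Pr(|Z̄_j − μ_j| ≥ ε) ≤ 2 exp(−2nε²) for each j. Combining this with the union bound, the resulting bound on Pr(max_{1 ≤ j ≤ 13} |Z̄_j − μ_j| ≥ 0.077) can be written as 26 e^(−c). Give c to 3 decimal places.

Union bound over the 13 events: Pr(max_{1 ≤ j ≤ 13} |Z̄_j − μ_j| ≥ 0.077) ≤ 13·2·exp(−2nε²) = 26 exp(−2·352·0.077²).
So c = 2·352·0.077² = 4.1740.

4.174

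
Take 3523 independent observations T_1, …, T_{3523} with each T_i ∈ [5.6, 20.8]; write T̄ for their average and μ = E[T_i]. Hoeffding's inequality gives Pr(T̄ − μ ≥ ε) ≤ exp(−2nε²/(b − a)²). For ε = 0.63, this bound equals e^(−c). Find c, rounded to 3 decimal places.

c = 2nε²/(b − a)² = 2·3523·0.63² / 15.2² = 12.1042.

12.104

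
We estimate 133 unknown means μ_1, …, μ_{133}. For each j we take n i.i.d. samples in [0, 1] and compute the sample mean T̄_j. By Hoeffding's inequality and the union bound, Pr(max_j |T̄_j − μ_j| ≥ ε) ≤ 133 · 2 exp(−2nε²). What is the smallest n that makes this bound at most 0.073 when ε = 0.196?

Need 2·133·exp(−2nε²) ≤ 0.073, i.e. exp(−2nε²) ≤ 0.073/266.
So 2nε² ≥ ln(266/0.073) = 8.200792.
Hence n ≥ 8.200792/(2·0.196²) = 106.737.
The smallest integer n is 107.

107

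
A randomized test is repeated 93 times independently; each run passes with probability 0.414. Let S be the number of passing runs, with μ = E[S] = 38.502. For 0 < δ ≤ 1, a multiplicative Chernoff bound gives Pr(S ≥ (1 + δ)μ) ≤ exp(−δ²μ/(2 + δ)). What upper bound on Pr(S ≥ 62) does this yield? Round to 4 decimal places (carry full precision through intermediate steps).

0.0041

Write 62 = (1 + δ)μ, so δ = 62/38.502 − 1 = 0.610306…
Then the exponent is δ²μ/(2 + δ) = (62 − μ)² / (μ·(2 + δ)) = 5.493980.
Bound = exp(−5.493980) = 0.00411.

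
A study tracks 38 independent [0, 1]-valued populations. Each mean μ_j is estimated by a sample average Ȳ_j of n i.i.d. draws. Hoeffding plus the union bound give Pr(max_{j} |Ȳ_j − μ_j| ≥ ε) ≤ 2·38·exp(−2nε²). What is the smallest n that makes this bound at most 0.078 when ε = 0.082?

512

Need 2·38·exp(−2nε²) ≤ 0.078, i.e. exp(−2nε²) ≤ 0.078/76.
So 2nε² ≥ ln(76/0.078) = 6.881780.
Hence n ≥ 6.881780/(2·0.082²) = 511.733.
The smallest integer n is 512.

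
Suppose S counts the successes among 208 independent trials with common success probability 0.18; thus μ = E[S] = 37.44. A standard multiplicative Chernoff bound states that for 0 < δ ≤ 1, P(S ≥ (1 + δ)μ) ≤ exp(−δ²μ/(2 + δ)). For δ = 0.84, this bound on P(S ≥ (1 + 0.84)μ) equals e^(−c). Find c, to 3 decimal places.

9.302

c = δ²μ/(2 + δ) = 0.84²·37.44/(2 + 0.84) = 9.3020.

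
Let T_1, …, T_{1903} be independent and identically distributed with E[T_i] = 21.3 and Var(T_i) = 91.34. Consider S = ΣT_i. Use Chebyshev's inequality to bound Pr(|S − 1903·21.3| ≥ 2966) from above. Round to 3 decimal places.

Var(S) = n·Var(T_i) = 1903·91.34 = 173820.02.
Chebyshev: Pr(|S − 1903·21.3| ≥ 2966) ≤ Var(S)/2966² = 173820.02/8797156 = 0.0198.

0.020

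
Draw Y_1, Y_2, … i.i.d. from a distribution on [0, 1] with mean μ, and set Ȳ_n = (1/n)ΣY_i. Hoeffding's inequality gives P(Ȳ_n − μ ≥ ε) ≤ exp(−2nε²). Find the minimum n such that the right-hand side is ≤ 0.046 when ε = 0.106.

Require exp(−2nε²) ≤ 0.046, i.e. 2nε² ≥ ln(1/0.046) = 3.079114.
So n ≥ 3.079114 / (2·0.106²) = 137.020.
The smallest integer n is 138.

138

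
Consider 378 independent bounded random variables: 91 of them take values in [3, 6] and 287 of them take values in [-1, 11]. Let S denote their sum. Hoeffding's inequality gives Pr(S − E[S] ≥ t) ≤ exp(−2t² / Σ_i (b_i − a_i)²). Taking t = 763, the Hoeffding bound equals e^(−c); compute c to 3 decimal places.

Σ(b_i − a_i)² = 91·3² + 287·12² = 42147.
c = 2t² / 42147 = 2·763² / 42147 = 27.6256.

27.626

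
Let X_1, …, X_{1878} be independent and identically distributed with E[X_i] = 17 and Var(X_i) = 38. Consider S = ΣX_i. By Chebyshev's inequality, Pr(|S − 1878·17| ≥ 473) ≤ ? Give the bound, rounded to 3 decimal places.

0.319

Var(S) = n·Var(X_i) = 1878·38 = 71364.
Chebyshev: Pr(|S − 1878·17| ≥ 473) ≤ Var(S)/473² = 71364/223729 = 0.3190.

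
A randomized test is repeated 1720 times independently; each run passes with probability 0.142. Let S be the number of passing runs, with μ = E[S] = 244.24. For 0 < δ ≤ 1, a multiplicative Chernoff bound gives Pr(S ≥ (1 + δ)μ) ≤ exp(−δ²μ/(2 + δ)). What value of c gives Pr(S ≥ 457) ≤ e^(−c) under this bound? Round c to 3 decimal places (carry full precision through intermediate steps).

64.553

Write 457 = (1 + δ)μ, so δ = 457/244.24 − 1 = 0.8711104…
Then the exponent is δ²μ/(2 + δ) = (457 − μ)² / (μ·(2 + δ)) = 64.552532.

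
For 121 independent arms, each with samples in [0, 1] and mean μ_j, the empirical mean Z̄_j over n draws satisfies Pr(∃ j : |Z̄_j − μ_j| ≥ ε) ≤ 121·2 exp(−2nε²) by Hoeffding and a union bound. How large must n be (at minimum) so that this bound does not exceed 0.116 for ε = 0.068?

Need 2·121·exp(−2nε²) ≤ 0.116, i.e. exp(−2nε²) ≤ 0.116/242.
So 2nε² ≥ ln(242/0.116) = 7.643103.
Hence n ≥ 7.643103/(2·0.068²) = 826.460.
The smallest integer n is 827.

827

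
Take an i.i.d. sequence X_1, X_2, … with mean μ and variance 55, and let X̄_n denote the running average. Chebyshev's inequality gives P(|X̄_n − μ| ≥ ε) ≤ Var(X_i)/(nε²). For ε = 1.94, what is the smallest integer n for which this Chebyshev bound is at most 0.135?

Require 55/(n·1.94²) ≤ 0.135, i.e. n ≥ 55/(0.135·1.94²) = 108.249.
The smallest integer n is 109.

109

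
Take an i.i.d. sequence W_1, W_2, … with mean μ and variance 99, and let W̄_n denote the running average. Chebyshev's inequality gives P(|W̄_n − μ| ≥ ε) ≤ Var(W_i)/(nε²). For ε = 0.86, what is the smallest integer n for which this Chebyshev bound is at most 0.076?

Require 99/(n·0.86²) ≤ 0.076, i.e. n ≥ 99/(0.076·0.86²) = 1761.265.
The smallest integer n is 1762.

1762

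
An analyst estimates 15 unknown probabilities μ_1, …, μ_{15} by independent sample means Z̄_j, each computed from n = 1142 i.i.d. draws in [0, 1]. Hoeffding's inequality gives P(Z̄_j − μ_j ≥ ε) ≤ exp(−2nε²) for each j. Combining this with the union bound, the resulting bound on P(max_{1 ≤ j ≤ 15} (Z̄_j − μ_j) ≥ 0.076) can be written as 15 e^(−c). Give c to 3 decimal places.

Union bound over the 15 events: P(max_{1 ≤ j ≤ 15} (Z̄_j − μ_j) ≥ 0.076) ≤ 15·exp(−2nε²) = 15 exp(−2·1142·0.076²).
So c = 2·1142·0.076² = 13.1924.

13.192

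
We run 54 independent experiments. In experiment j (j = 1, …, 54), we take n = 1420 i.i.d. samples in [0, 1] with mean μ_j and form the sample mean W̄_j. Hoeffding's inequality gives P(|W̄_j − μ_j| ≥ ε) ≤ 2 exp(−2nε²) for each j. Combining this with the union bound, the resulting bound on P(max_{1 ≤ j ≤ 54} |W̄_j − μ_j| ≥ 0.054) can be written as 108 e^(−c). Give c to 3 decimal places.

Union bound over the 54 events: P(max_{1 ≤ j ≤ 54} |W̄_j − μ_j| ≥ 0.054) ≤ 54·2·exp(−2nε²) = 108 exp(−2·1420·0.054²).
So c = 2·1420·0.054² = 8.2814.

8.281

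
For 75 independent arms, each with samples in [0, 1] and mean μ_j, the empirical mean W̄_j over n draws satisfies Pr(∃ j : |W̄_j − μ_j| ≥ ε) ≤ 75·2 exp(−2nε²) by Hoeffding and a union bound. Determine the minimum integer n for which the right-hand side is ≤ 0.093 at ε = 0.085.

Need 2·75·exp(−2nε²) ≤ 0.093, i.e. exp(−2nε²) ≤ 0.093/150.
So 2nε² ≥ ln(150/0.093) = 7.385791.
Hence n ≥ 7.385791/(2·0.085²) = 511.127.
The smallest integer n is 512.

512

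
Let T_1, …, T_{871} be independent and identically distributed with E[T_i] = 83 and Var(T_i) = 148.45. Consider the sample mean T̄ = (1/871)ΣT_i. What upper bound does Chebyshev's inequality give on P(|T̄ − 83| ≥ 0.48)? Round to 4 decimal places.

0.7397

Var(T̄) = Var(T_i)/n = 148.45/871 = 0.17044.
Chebyshev: P(|T̄ − 83| ≥ 0.48) ≤ Var(T̄)/(0.48)² = 148.45/(871·0.48²) = 0.7397.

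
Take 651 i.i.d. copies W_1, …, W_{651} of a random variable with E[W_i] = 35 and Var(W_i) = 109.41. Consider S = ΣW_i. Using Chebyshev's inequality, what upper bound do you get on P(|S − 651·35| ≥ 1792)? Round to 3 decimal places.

0.022

Var(S) = n·Var(W_i) = 651·109.41 = 71225.91.
Chebyshev: P(|S − 651·35| ≥ 1792) ≤ Var(S)/1792² = 71225.91/3211264 = 0.0222.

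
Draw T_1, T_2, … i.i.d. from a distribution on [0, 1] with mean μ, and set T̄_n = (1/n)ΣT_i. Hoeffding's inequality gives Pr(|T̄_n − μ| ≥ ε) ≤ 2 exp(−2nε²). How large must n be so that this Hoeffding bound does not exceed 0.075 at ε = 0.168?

Require 2·exp(−2nε²) ≤ 0.075, i.e. 2nε² ≥ ln(2/0.075) = 3.283414.
So n ≥ 3.283414 / (2·0.168²) = 58.167.
The smallest integer n is 59.

59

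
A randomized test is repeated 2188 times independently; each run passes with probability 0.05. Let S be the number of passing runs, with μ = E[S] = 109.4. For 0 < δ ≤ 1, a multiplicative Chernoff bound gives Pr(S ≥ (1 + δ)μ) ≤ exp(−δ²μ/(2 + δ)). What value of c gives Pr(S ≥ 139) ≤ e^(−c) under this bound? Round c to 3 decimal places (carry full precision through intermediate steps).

Write 139 = (1 + δ)μ, so δ = 139/109.4 − 1 = 0.2705667…
Then the exponent is δ²μ/(2 + δ) = (139 − μ)² / (μ·(2 + δ)) = 3.527214.

3.527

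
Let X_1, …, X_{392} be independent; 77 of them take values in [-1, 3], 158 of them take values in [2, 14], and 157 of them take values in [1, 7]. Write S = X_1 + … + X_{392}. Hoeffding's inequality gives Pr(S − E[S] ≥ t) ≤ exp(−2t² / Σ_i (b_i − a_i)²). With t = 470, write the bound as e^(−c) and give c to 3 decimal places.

Σ(b_i − a_i)² = 77·4² + 158·12² + 157·6² = 29636.
c = 2t² / 29636 = 2·470² / 29636 = 14.9075.

14.908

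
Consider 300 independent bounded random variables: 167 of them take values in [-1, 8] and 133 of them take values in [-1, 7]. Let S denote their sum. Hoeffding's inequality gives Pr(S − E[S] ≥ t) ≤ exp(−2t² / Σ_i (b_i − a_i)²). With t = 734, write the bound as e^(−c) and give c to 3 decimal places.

48.891

Σ(b_i − a_i)² = 167·9² + 133·8² = 22039.
c = 2t² / 22039 = 2·734² / 22039 = 48.8911.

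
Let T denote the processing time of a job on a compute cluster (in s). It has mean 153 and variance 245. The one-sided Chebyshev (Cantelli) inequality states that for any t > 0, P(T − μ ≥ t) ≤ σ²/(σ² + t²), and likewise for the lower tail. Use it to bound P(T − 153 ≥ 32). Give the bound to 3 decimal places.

Here σ² = 245 and t = 32, so σ² + t² = 1269.
Cantelli's bound: 245/1269 = 0.1931.

0.193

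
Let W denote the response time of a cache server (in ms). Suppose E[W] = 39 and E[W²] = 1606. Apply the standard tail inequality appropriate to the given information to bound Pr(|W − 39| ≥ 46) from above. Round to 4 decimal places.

The first two moments determine the variance, so Chebyshev's inequality is the sharpest standard bound available.
Var(W) = E[W²] − (E[W])² = 1606 − 1521 = 85.
Chebyshev's inequality: Pr(|W − μ| ≥ t) ≤ Var(W)/t² = 85/2116 = 0.0402.

0.0402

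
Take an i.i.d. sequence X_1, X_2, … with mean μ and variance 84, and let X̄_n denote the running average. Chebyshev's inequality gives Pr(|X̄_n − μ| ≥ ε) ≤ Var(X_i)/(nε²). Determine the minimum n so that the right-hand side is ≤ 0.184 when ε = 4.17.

27

Require 84/(n·4.17²) ≤ 0.184, i.e. n ≥ 84/(0.184·4.17²) = 26.254.
The smallest integer n is 27.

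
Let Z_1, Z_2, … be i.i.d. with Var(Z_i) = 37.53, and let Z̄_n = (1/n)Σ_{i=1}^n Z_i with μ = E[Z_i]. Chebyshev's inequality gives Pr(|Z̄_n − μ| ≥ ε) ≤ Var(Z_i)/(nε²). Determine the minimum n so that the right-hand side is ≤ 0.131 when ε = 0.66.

Require 37.53/(n·0.66²) ≤ 0.131, i.e. n ≥ 37.53/(0.131·0.66²) = 657.687.
The smallest integer n is 658.

658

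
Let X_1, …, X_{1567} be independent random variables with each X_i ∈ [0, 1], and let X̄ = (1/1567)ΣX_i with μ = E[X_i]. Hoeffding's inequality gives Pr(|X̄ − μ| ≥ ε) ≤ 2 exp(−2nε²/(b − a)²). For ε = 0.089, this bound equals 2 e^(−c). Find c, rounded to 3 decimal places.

c = 2nε²/(b − a)² = 2·1567·0.089² / 1² = 24.8244.

24.824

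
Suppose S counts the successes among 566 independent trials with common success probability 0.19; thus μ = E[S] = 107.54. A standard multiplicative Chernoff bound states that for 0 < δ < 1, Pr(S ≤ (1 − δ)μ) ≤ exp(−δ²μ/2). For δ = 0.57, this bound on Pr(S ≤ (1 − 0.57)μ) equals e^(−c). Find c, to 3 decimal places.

17.470

c = δ²μ/2 = 0.57²·107.54/2 = 17.4699.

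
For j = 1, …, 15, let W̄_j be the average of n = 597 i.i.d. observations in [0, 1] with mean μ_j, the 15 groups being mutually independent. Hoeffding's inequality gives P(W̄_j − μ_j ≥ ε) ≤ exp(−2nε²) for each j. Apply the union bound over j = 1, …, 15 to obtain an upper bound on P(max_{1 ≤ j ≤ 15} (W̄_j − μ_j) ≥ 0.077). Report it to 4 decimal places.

0.0126

Per-experiment Hoeffding bound: exp(−2·597·0.077²) = exp(−7.07923) = 0.00084242.
Union bound over 15 events: 15·0.00084242 = 0.01264.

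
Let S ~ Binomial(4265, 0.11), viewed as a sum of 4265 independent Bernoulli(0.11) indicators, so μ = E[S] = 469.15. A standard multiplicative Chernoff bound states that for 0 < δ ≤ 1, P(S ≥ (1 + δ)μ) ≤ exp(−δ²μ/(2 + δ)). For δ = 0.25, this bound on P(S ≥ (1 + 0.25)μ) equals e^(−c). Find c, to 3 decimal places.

c = δ²μ/(2 + δ) = 0.25²·469.15/(2 + 0.25) = 13.0319.

13.032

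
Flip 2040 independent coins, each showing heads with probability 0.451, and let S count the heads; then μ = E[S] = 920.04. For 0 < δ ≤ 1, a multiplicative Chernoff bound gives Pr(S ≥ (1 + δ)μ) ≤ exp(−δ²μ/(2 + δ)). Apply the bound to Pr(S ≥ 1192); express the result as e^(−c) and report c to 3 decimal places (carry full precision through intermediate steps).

Write 1192 = (1 + δ)μ, so δ = 1192/920.04 − 1 = 0.2955958…
Then the exponent is δ²μ/(2 + δ) = (1192 − μ)² / (μ·(2 + δ)) = 35.019338.

35.019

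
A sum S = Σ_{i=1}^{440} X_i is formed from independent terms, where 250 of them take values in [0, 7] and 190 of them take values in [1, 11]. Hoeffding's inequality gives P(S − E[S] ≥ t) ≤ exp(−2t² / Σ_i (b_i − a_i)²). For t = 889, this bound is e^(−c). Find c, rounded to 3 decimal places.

50.581

Σ(b_i − a_i)² = 250·7² + 190·10² = 31250.
c = 2t² / 31250 = 2·889² / 31250 = 50.5805.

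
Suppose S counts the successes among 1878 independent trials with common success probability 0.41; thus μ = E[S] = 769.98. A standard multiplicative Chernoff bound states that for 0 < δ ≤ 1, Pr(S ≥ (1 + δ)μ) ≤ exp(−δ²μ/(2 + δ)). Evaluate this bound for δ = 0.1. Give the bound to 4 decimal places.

Exponent = δ²μ/(2 + δ) = 0.1²·769.98/2.1 = 3.6666.
Bound = exp(−3.6666) = 0.02556.

0.0256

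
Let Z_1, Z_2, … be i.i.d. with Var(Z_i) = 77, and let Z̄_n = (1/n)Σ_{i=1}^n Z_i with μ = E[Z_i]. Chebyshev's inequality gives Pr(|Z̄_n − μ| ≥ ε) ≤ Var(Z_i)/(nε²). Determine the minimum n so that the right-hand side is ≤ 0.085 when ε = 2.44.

Require 77/(n·2.44²) ≤ 0.085, i.e. n ≥ 77/(0.085·2.44²) = 152.157.
The smallest integer n is 153.

153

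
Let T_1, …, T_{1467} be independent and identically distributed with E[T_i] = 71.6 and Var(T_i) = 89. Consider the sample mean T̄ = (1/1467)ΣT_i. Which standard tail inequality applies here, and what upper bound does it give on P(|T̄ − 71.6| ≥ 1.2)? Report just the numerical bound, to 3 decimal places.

With mean and variance of each term known, Chebyshev's inequality bounds the deviation of the sum (or sample mean).
Var(T̄) = Var(T_i)/n = 89/1467 = 0.060668.
Chebyshev: P(|T̄ − 71.6| ≥ 1.2) ≤ Var(T̄)/(1.2)² = 89/(1467·1.2²) = 0.0421.

0.042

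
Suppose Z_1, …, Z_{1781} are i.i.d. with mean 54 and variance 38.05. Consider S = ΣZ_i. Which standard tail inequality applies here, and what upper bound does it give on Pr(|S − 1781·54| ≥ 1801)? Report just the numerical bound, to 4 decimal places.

0.0209

With mean and variance of each term known, Chebyshev's inequality bounds the deviation of the sum (or sample mean).
Var(S) = n·Var(Z_i) = 1781·38.05 = 67767.05.
Chebyshev: Pr(|S − 1781·54| ≥ 1801) ≤ Var(S)/1801² = 67767.05/3243601 = 0.0209.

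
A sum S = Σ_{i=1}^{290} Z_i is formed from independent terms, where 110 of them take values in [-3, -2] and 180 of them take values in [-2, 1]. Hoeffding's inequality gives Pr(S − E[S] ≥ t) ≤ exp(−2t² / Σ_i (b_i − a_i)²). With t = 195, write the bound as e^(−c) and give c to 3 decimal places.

43.960

Σ(b_i − a_i)² = 110·1² + 180·3² = 1730.
c = 2t² / 1730 = 2·195² / 1730 = 43.9595.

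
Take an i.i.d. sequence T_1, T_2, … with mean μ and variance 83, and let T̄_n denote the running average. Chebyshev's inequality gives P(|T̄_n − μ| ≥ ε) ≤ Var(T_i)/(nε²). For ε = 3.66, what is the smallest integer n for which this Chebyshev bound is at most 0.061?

Require 83/(n·3.66²) ≤ 0.061, i.e. n ≥ 83/(0.061·3.66²) = 101.575.
The smallest integer n is 102.

102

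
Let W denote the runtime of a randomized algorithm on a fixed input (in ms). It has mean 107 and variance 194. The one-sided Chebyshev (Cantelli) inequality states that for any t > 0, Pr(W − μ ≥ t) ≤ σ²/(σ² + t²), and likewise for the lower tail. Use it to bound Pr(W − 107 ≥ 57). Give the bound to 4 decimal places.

0.0563

Here σ² = 194 and t = 57, so σ² + t² = 3443.
Cantelli's bound: 194/3443 = 0.0563.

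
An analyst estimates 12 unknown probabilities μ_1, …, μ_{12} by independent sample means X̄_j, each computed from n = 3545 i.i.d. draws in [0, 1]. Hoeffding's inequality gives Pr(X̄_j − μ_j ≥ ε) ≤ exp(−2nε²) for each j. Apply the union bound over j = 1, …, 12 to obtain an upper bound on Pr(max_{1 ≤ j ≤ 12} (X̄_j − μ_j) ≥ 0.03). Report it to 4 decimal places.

Per-experiment Hoeffding bound: exp(−2·3545·0.03²) = exp(−6.38100) = 0.0016934.
Union bound over 12 events: 12·0.0016934 = 0.02032.

0.0203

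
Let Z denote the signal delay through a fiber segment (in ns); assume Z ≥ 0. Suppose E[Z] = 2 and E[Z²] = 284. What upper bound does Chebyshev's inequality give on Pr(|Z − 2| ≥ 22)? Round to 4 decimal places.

0.5785

Var(Z) = E[Z²] − (E[Z])² = 284 − 4 = 280.
Chebyshev's inequality: Pr(|Z − μ| ≥ t) ≤ Var(Z)/t² = 280/484 = 0.5785.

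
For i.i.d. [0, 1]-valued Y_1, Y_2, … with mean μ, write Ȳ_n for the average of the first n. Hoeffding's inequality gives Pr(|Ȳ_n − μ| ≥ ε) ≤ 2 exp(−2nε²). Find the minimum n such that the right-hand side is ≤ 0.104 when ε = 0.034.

Require 2·exp(−2nε²) ≤ 0.104, i.e. 2nε² ≥ ln(2/0.104) = 2.956512.
So n ≥ 2.956512 / (2·0.034²) = 1278.768.
The smallest integer n is 1279.

1279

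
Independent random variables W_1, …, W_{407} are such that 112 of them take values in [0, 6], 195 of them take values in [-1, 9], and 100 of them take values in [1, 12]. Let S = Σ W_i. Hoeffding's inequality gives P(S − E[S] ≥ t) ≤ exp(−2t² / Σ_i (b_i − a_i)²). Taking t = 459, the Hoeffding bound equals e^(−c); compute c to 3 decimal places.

11.825

Σ(b_i − a_i)² = 112·6² + 195·10² + 100·11² = 35632.
c = 2t² / 35632 = 2·459² / 35632 = 11.8254.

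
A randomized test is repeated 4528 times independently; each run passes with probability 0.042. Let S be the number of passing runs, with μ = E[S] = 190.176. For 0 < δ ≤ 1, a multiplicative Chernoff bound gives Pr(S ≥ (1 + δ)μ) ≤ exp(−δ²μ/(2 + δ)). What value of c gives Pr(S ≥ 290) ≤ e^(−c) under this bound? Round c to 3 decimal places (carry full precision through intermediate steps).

Write 290 = (1 + δ)μ, so δ = 290/190.176 − 1 = 0.5249032…
Then the exponent is δ²μ/(2 + δ) = (290 − μ)² / (μ·(2 + δ)) = 20.752455.

20.752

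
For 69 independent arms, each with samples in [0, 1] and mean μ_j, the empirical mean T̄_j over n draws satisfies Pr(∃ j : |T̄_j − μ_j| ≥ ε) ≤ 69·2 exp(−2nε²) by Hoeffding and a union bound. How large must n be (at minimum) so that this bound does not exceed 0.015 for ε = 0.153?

195

Need 2·69·exp(−2nε²) ≤ 0.015, i.e. exp(−2nε²) ≤ 0.015/138.
So 2nε² ≥ ln(138/0.015) = 9.126959.
Hence n ≥ 9.126959/(2·0.153²) = 194.946.
The smallest integer n is 195.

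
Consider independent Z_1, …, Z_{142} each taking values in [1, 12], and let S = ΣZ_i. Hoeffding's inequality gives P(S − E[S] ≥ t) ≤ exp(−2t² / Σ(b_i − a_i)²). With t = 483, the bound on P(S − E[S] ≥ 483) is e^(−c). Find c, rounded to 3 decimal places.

Σ(b_i − a_i)² = 142·(11)² = 17182.
c = 2t²/17182 = 2·483²/17182 = 27.1550.

27.155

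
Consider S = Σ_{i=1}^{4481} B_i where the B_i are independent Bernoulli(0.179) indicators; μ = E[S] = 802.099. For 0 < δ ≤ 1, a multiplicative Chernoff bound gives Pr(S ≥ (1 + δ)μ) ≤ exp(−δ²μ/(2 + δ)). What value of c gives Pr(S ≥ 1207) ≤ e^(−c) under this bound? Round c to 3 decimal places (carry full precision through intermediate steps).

Write 1207 = (1 + δ)μ, so δ = 1207/802.099 − 1 = 0.5048018…
Then the exponent is δ²μ/(2 + δ) = (1207 − μ)² / (μ·(2 + δ)) = 81.601165.

81.601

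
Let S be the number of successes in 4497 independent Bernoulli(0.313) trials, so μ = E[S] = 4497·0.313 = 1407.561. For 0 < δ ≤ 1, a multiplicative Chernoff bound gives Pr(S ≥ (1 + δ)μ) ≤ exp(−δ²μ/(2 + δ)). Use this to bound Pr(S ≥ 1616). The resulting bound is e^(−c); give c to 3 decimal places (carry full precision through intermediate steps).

14.369

Write 1616 = (1 + δ)μ, so δ = 1616/1407.561 − 1 = 0.1480852…
Then the exponent is δ²μ/(2 + δ) = (1616 − μ)² / (μ·(2 + δ)) = 14.369420.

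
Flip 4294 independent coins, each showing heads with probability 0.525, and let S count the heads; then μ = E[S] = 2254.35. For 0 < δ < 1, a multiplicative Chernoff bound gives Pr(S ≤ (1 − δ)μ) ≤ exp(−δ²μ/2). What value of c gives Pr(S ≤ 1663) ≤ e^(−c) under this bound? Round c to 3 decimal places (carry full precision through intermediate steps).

77.560

Write 1663 = (1 − δ)μ, so δ = 1 − 1663/2254.35 = 0.2623151…
Then the exponent is δ²μ/2 = (μ − 1663)²/(2μ) = 77.560011.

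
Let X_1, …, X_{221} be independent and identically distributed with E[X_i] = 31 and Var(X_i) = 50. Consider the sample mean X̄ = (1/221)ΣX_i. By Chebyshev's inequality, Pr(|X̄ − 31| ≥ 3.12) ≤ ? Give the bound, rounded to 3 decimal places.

0.023

Var(X̄) = Var(X_i)/n = 50/221 = 0.22624.
Chebyshev: Pr(|X̄ − 31| ≥ 3.12) ≤ Var(X̄)/(3.12)² = 50/(221·3.12²) = 0.0232.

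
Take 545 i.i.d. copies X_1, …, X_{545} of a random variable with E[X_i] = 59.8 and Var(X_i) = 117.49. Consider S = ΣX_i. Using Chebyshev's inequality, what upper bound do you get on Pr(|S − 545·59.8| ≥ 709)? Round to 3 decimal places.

Var(S) = n·Var(X_i) = 545·117.49 = 64032.05.
Chebyshev: Pr(|S − 545·59.8| ≥ 709) ≤ Var(S)/709² = 64032.05/502681 = 0.1274.

0.127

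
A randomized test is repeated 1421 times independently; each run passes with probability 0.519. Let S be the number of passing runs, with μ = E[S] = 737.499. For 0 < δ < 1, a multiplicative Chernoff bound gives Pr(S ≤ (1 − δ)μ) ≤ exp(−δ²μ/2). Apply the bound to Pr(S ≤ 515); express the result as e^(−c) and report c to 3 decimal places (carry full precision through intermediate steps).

33.563

Write 515 = (1 − δ)μ, so δ = 1 − 515/737.499 = 0.301694…
Then the exponent is δ²μ/2 = (μ − 515)²/(2μ) = 33.563303.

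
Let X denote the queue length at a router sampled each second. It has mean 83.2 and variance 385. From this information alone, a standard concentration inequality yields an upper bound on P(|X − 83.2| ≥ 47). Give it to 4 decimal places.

Mean and variance are known, so Chebyshev's inequality applies.
Chebyshev: P(|X − μ| ≥ t) ≤ Var(X)/t².
Bound = 385 / 2209 = 0.1743.

0.1743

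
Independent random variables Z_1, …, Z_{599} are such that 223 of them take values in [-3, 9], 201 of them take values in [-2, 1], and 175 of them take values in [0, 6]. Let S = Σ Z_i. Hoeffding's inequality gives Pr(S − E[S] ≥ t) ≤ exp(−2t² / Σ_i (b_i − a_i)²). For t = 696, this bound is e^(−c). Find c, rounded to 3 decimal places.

24.088

Σ(b_i − a_i)² = 223·12² + 201·3² + 175·6² = 40221.
c = 2t² / 40221 = 2·696² / 40221 = 24.0877.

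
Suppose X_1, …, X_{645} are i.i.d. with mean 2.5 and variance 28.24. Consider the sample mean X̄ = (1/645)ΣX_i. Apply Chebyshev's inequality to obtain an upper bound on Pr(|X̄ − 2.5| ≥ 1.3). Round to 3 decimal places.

0.026

Var(X̄) = Var(X_i)/n = 28.24/645 = 0.043783.
Chebyshev: Pr(|X̄ − 2.5| ≥ 1.3) ≤ Var(X̄)/(1.3)² = 28.24/(645·1.3²) = 0.0259.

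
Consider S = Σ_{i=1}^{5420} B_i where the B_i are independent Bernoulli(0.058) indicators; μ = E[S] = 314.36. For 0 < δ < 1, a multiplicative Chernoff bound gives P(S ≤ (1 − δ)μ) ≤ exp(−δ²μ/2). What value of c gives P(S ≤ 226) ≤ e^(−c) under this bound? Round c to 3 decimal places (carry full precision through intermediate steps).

Write 226 = (1 − δ)μ, so δ = 1 − 226/314.36 = 0.281079…
Then the exponent is δ²μ/2 = (μ − 226)²/(2μ) = 12.418071.

12.418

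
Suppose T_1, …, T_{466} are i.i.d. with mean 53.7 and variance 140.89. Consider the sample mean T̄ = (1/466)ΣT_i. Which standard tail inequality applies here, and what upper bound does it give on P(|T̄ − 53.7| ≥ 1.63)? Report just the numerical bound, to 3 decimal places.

0.114

With mean and variance of each term known, Chebyshev's inequality bounds the deviation of the sum (or sample mean).
Var(T̄) = Var(T_i)/n = 140.89/466 = 0.30234.
Chebyshev: P(|T̄ − 53.7| ≥ 1.63) ≤ Var(T̄)/(1.63)² = 140.89/(466·1.63²) = 0.1138.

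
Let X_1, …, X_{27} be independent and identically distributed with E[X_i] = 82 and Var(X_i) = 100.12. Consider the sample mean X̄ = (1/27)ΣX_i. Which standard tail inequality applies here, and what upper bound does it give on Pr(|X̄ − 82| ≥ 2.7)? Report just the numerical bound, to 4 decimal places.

With mean and variance of each term known, Chebyshev's inequality bounds the deviation of the sum (or sample mean).
Var(X̄) = Var(X_i)/n = 100.12/27 = 3.7081.
Chebyshev: Pr(|X̄ − 82| ≥ 2.7) ≤ Var(X̄)/(2.7)² = 100.12/(27·2.7²) = 0.5087.

0.5087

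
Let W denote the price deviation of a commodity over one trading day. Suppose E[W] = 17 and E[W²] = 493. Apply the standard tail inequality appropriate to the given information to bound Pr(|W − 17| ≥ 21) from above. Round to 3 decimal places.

The first two moments determine the variance, so Chebyshev's inequality is the sharpest standard bound available.
Var(W) = E[W²] − (E[W])² = 493 − 289 = 204.
Chebyshev's inequality: Pr(|W − μ| ≥ t) ≤ Var(W)/t² = 204/441 = 0.4626.

0.463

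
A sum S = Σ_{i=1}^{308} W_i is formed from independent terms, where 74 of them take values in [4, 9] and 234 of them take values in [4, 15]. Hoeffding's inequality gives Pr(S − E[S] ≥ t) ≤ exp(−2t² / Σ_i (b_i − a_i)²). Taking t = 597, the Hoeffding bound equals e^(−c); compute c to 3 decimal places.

23.631

Σ(b_i − a_i)² = 74·5² + 234·11² = 30164.
c = 2t² / 30164 = 2·597² / 30164 = 23.6314.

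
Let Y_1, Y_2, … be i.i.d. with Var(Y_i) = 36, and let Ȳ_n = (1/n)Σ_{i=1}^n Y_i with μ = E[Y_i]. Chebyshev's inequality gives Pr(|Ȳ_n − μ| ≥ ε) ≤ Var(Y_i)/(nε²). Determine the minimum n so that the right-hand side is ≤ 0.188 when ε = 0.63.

Require 36/(n·0.63²) ≤ 0.188, i.e. n ≥ 36/(0.188·0.63²) = 482.462.
The smallest integer n is 483.

483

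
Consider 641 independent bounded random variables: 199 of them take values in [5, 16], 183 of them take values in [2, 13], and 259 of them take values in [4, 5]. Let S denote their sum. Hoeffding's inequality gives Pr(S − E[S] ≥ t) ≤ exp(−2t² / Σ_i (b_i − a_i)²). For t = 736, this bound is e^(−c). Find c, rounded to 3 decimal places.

Σ(b_i − a_i)² = 199·11² + 183·11² + 259·1² = 46481.
c = 2t² / 46481 = 2·736² / 46481 = 23.3083.

23.308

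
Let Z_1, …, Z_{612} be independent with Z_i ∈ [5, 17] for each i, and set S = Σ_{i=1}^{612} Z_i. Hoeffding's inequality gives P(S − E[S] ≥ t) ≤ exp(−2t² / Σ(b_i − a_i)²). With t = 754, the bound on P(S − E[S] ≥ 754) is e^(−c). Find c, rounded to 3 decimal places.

Σ(b_i − a_i)² = 612·(12)² = 88128.
c = 2t²/88128 = 2·754²/88128 = 12.9021.

12.902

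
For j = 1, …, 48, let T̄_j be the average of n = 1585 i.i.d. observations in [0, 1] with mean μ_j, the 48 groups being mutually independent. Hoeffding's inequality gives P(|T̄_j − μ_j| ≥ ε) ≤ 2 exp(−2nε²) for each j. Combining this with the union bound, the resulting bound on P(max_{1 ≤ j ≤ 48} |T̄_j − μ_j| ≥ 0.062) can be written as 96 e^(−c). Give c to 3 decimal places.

12.185

Union bound over the 48 events: P(max_{1 ≤ j ≤ 48} |T̄_j − μ_j| ≥ 0.062) ≤ 48·2·exp(−2nε²) = 96 exp(−2·1585·0.062²).
So c = 2·1585·0.062² = 12.1855.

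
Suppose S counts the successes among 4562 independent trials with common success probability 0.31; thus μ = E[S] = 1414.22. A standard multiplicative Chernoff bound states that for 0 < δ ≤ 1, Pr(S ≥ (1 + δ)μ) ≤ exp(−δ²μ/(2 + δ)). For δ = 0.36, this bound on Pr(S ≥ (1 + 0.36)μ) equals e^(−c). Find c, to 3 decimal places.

77.662

c = δ²μ/(2 + δ) = 0.36²·1414.22/(2 + 0.36) = 77.6623.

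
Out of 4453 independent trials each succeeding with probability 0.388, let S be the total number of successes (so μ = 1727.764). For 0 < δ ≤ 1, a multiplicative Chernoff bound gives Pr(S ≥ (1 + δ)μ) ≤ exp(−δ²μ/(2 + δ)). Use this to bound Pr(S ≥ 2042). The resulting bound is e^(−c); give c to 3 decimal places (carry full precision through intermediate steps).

26.194

Write 2042 = (1 + δ)μ, so δ = 2042/1727.764 − 1 = 0.1818744…
Then the exponent is δ²μ/(2 + δ) = (2042 − μ)² / (μ·(2 + δ)) = 26.193752.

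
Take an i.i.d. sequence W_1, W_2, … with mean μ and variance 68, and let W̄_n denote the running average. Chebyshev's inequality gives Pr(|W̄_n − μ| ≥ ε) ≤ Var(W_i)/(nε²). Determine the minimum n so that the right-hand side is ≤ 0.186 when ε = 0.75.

650

Require 68/(n·0.75²) ≤ 0.186, i.e. n ≥ 68/(0.186·0.75²) = 649.940.
The smallest integer n is 650.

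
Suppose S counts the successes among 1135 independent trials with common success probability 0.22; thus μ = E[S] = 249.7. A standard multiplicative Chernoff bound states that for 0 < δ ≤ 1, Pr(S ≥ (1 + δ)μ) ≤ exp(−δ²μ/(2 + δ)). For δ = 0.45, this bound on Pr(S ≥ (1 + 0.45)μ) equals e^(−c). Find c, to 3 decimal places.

20.638

c = δ²μ/(2 + δ) = 0.45²·249.7/(2 + 0.45) = 20.6385.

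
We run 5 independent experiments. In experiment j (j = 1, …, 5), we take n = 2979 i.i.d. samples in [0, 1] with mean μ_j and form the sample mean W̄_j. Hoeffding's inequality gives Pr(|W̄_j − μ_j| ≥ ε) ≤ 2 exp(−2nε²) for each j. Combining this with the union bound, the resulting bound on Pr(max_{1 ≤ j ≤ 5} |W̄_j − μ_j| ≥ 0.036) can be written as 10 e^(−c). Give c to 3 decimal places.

Union bound over the 5 events: Pr(max_{1 ≤ j ≤ 5} |W̄_j − μ_j| ≥ 0.036) ≤ 5·2·exp(−2nε²) = 10 exp(−2·2979·0.036²).
So c = 2·2979·0.036² = 7.7216.

7.722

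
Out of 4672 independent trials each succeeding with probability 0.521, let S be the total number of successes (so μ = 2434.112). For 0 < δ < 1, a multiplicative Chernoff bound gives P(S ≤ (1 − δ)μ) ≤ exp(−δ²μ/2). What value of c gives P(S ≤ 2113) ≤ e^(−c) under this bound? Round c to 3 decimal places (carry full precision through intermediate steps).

21.181

Write 2113 = (1 − δ)μ, so δ = 1 − 2113/2434.112 = 0.1319216…
Then the exponent is δ²μ/2 = (μ − 2113)²/(2μ) = 21.180808.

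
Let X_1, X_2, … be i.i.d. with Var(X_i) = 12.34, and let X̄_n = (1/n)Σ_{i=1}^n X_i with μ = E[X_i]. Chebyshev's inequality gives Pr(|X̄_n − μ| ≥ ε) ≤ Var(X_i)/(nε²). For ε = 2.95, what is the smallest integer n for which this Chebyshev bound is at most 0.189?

Require 12.34/(n·2.95²) ≤ 0.189, i.e. n ≥ 12.34/(0.189·2.95²) = 7.503.
The smallest integer n is 8.

8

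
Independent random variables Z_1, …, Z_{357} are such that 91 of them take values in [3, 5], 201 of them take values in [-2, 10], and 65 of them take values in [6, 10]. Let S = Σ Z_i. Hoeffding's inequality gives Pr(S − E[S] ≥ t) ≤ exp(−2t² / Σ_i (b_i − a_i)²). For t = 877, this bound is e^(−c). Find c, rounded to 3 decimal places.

50.687

Σ(b_i − a_i)² = 91·2² + 201·12² + 65·4² = 30348.
c = 2t² / 30348 = 2·877² / 30348 = 50.6873.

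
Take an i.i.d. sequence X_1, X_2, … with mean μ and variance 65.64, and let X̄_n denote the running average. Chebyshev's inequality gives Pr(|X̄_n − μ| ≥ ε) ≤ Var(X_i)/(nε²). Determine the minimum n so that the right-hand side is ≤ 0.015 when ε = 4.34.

Require 65.64/(n·4.34²) ≤ 0.015, i.e. n ≥ 65.64/(0.015·4.34²) = 232.326.
The smallest integer n is 233.

233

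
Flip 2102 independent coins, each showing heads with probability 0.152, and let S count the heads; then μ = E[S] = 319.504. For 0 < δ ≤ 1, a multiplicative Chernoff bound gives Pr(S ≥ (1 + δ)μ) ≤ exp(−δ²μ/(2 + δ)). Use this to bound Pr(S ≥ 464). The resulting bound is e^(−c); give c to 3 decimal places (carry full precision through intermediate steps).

Write 464 = (1 + δ)μ, so δ = 464/319.504 − 1 = 0.452251…
Then the exponent is δ²μ/(2 + δ) = (464 − μ)² / (μ·(2 + δ)) = 26.648357.

26.648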